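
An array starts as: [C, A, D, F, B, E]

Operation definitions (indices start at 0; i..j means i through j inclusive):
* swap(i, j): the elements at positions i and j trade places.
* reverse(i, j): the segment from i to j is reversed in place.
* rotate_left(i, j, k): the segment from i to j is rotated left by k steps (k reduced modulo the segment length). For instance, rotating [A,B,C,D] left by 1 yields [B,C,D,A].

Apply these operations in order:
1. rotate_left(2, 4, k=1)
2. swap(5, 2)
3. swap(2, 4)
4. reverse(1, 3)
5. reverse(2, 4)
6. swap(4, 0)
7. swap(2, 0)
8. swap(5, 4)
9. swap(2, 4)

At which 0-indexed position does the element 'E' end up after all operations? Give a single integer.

Answer: 0

Derivation:
After 1 (rotate_left(2, 4, k=1)): [C, A, F, B, D, E]
After 2 (swap(5, 2)): [C, A, E, B, D, F]
After 3 (swap(2, 4)): [C, A, D, B, E, F]
After 4 (reverse(1, 3)): [C, B, D, A, E, F]
After 5 (reverse(2, 4)): [C, B, E, A, D, F]
After 6 (swap(4, 0)): [D, B, E, A, C, F]
After 7 (swap(2, 0)): [E, B, D, A, C, F]
After 8 (swap(5, 4)): [E, B, D, A, F, C]
After 9 (swap(2, 4)): [E, B, F, A, D, C]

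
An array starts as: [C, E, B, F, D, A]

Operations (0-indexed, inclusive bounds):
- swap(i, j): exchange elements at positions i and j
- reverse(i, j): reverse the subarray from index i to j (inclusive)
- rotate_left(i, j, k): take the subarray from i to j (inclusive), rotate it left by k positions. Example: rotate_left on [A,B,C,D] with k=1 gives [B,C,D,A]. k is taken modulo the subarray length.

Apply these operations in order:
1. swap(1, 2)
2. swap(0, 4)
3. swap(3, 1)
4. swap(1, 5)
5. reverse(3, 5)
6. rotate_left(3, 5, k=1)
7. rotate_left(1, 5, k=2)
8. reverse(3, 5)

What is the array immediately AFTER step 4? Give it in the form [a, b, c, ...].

Answer: [D, A, E, B, C, F]

Derivation:
After 1 (swap(1, 2)): [C, B, E, F, D, A]
After 2 (swap(0, 4)): [D, B, E, F, C, A]
After 3 (swap(3, 1)): [D, F, E, B, C, A]
After 4 (swap(1, 5)): [D, A, E, B, C, F]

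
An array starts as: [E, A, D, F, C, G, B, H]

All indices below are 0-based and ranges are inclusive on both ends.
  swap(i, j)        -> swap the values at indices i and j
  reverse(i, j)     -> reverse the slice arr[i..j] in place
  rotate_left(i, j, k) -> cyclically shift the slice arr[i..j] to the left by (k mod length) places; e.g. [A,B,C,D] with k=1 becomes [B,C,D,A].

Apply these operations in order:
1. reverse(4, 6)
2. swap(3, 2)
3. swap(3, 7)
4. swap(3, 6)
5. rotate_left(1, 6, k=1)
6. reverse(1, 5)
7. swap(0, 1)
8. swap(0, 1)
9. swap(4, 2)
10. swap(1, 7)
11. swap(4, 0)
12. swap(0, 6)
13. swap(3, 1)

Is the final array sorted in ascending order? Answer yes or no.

Answer: yes

Derivation:
After 1 (reverse(4, 6)): [E, A, D, F, B, G, C, H]
After 2 (swap(3, 2)): [E, A, F, D, B, G, C, H]
After 3 (swap(3, 7)): [E, A, F, H, B, G, C, D]
After 4 (swap(3, 6)): [E, A, F, C, B, G, H, D]
After 5 (rotate_left(1, 6, k=1)): [E, F, C, B, G, H, A, D]
After 6 (reverse(1, 5)): [E, H, G, B, C, F, A, D]
After 7 (swap(0, 1)): [H, E, G, B, C, F, A, D]
After 8 (swap(0, 1)): [E, H, G, B, C, F, A, D]
After 9 (swap(4, 2)): [E, H, C, B, G, F, A, D]
After 10 (swap(1, 7)): [E, D, C, B, G, F, A, H]
After 11 (swap(4, 0)): [G, D, C, B, E, F, A, H]
After 12 (swap(0, 6)): [A, D, C, B, E, F, G, H]
After 13 (swap(3, 1)): [A, B, C, D, E, F, G, H]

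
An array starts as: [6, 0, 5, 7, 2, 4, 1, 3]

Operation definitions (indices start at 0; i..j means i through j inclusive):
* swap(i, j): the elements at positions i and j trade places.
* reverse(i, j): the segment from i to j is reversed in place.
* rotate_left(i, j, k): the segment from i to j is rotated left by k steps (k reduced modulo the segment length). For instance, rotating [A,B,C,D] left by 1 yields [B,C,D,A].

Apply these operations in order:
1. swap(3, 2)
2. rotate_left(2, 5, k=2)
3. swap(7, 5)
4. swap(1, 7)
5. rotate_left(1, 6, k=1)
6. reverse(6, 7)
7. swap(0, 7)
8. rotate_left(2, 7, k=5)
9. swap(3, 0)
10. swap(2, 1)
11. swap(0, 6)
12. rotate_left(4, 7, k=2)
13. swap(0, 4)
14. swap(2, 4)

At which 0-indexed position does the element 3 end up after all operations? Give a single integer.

After 1 (swap(3, 2)): [6, 0, 7, 5, 2, 4, 1, 3]
After 2 (rotate_left(2, 5, k=2)): [6, 0, 2, 4, 7, 5, 1, 3]
After 3 (swap(7, 5)): [6, 0, 2, 4, 7, 3, 1, 5]
After 4 (swap(1, 7)): [6, 5, 2, 4, 7, 3, 1, 0]
After 5 (rotate_left(1, 6, k=1)): [6, 2, 4, 7, 3, 1, 5, 0]
After 6 (reverse(6, 7)): [6, 2, 4, 7, 3, 1, 0, 5]
After 7 (swap(0, 7)): [5, 2, 4, 7, 3, 1, 0, 6]
After 8 (rotate_left(2, 7, k=5)): [5, 2, 6, 4, 7, 3, 1, 0]
After 9 (swap(3, 0)): [4, 2, 6, 5, 7, 3, 1, 0]
After 10 (swap(2, 1)): [4, 6, 2, 5, 7, 3, 1, 0]
After 11 (swap(0, 6)): [1, 6, 2, 5, 7, 3, 4, 0]
After 12 (rotate_left(4, 7, k=2)): [1, 6, 2, 5, 4, 0, 7, 3]
After 13 (swap(0, 4)): [4, 6, 2, 5, 1, 0, 7, 3]
After 14 (swap(2, 4)): [4, 6, 1, 5, 2, 0, 7, 3]

Answer: 7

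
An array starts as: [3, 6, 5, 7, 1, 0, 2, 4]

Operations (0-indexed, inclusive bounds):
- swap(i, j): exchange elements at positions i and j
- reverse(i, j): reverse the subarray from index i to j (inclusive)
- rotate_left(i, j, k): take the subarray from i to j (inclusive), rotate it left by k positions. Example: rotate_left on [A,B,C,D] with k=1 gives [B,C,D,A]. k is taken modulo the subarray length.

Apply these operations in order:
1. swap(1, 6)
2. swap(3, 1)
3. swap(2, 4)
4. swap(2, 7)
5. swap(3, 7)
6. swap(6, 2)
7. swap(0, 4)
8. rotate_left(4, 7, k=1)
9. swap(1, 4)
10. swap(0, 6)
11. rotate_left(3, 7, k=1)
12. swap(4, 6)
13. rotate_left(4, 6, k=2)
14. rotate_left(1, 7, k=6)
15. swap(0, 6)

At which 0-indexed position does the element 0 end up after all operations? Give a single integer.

After 1 (swap(1, 6)): [3, 2, 5, 7, 1, 0, 6, 4]
After 2 (swap(3, 1)): [3, 7, 5, 2, 1, 0, 6, 4]
After 3 (swap(2, 4)): [3, 7, 1, 2, 5, 0, 6, 4]
After 4 (swap(2, 7)): [3, 7, 4, 2, 5, 0, 6, 1]
After 5 (swap(3, 7)): [3, 7, 4, 1, 5, 0, 6, 2]
After 6 (swap(6, 2)): [3, 7, 6, 1, 5, 0, 4, 2]
After 7 (swap(0, 4)): [5, 7, 6, 1, 3, 0, 4, 2]
After 8 (rotate_left(4, 7, k=1)): [5, 7, 6, 1, 0, 4, 2, 3]
After 9 (swap(1, 4)): [5, 0, 6, 1, 7, 4, 2, 3]
After 10 (swap(0, 6)): [2, 0, 6, 1, 7, 4, 5, 3]
After 11 (rotate_left(3, 7, k=1)): [2, 0, 6, 7, 4, 5, 3, 1]
After 12 (swap(4, 6)): [2, 0, 6, 7, 3, 5, 4, 1]
After 13 (rotate_left(4, 6, k=2)): [2, 0, 6, 7, 4, 3, 5, 1]
After 14 (rotate_left(1, 7, k=6)): [2, 1, 0, 6, 7, 4, 3, 5]
After 15 (swap(0, 6)): [3, 1, 0, 6, 7, 4, 2, 5]

Answer: 2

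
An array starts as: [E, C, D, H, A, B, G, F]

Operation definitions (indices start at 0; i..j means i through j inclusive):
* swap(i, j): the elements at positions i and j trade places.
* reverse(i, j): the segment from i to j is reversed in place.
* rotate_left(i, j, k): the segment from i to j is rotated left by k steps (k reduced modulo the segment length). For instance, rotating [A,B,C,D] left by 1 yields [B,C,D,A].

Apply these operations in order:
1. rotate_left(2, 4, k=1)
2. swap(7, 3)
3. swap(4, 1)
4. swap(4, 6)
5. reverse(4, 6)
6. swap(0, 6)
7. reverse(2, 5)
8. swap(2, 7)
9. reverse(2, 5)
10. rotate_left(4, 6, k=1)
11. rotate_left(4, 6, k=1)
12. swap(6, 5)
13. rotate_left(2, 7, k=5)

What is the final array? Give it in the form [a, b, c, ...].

Answer: [G, D, B, H, F, E, A, C]

Derivation:
After 1 (rotate_left(2, 4, k=1)): [E, C, H, A, D, B, G, F]
After 2 (swap(7, 3)): [E, C, H, F, D, B, G, A]
After 3 (swap(4, 1)): [E, D, H, F, C, B, G, A]
After 4 (swap(4, 6)): [E, D, H, F, G, B, C, A]
After 5 (reverse(4, 6)): [E, D, H, F, C, B, G, A]
After 6 (swap(0, 6)): [G, D, H, F, C, B, E, A]
After 7 (reverse(2, 5)): [G, D, B, C, F, H, E, A]
After 8 (swap(2, 7)): [G, D, A, C, F, H, E, B]
After 9 (reverse(2, 5)): [G, D, H, F, C, A, E, B]
After 10 (rotate_left(4, 6, k=1)): [G, D, H, F, A, E, C, B]
After 11 (rotate_left(4, 6, k=1)): [G, D, H, F, E, C, A, B]
After 12 (swap(6, 5)): [G, D, H, F, E, A, C, B]
After 13 (rotate_left(2, 7, k=5)): [G, D, B, H, F, E, A, C]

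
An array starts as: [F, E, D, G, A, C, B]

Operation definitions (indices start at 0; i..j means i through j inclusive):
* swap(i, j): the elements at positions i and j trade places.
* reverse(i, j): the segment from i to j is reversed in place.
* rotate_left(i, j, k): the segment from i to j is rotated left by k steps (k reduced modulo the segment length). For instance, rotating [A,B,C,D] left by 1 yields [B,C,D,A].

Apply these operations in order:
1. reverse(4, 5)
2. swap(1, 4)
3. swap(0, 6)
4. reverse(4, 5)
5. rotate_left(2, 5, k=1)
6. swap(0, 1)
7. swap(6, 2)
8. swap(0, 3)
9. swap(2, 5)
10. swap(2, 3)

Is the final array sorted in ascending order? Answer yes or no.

After 1 (reverse(4, 5)): [F, E, D, G, C, A, B]
After 2 (swap(1, 4)): [F, C, D, G, E, A, B]
After 3 (swap(0, 6)): [B, C, D, G, E, A, F]
After 4 (reverse(4, 5)): [B, C, D, G, A, E, F]
After 5 (rotate_left(2, 5, k=1)): [B, C, G, A, E, D, F]
After 6 (swap(0, 1)): [C, B, G, A, E, D, F]
After 7 (swap(6, 2)): [C, B, F, A, E, D, G]
After 8 (swap(0, 3)): [A, B, F, C, E, D, G]
After 9 (swap(2, 5)): [A, B, D, C, E, F, G]
After 10 (swap(2, 3)): [A, B, C, D, E, F, G]

Answer: yes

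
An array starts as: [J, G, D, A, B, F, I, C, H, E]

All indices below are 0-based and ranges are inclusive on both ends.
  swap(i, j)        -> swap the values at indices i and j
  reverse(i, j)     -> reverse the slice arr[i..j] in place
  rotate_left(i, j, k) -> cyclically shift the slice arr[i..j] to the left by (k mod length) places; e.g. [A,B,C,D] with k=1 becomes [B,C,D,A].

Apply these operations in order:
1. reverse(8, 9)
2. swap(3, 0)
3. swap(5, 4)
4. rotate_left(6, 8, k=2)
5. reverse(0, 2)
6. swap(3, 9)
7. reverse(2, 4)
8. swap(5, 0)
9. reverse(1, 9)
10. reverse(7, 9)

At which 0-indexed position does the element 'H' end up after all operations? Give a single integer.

After 1 (reverse(8, 9)): [J, G, D, A, B, F, I, C, E, H]
After 2 (swap(3, 0)): [A, G, D, J, B, F, I, C, E, H]
After 3 (swap(5, 4)): [A, G, D, J, F, B, I, C, E, H]
After 4 (rotate_left(6, 8, k=2)): [A, G, D, J, F, B, E, I, C, H]
After 5 (reverse(0, 2)): [D, G, A, J, F, B, E, I, C, H]
After 6 (swap(3, 9)): [D, G, A, H, F, B, E, I, C, J]
After 7 (reverse(2, 4)): [D, G, F, H, A, B, E, I, C, J]
After 8 (swap(5, 0)): [B, G, F, H, A, D, E, I, C, J]
After 9 (reverse(1, 9)): [B, J, C, I, E, D, A, H, F, G]
After 10 (reverse(7, 9)): [B, J, C, I, E, D, A, G, F, H]

Answer: 9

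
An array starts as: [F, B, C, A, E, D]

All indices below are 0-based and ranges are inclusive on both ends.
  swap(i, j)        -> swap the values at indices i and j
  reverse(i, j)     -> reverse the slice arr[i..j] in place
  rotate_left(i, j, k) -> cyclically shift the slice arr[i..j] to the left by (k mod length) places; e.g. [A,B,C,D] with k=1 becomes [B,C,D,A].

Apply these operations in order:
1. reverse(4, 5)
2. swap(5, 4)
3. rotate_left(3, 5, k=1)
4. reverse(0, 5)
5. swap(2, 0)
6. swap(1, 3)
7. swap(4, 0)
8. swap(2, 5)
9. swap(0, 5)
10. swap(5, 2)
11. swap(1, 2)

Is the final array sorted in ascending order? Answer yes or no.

Answer: yes

Derivation:
After 1 (reverse(4, 5)): [F, B, C, A, D, E]
After 2 (swap(5, 4)): [F, B, C, A, E, D]
After 3 (rotate_left(3, 5, k=1)): [F, B, C, E, D, A]
After 4 (reverse(0, 5)): [A, D, E, C, B, F]
After 5 (swap(2, 0)): [E, D, A, C, B, F]
After 6 (swap(1, 3)): [E, C, A, D, B, F]
After 7 (swap(4, 0)): [B, C, A, D, E, F]
After 8 (swap(2, 5)): [B, C, F, D, E, A]
After 9 (swap(0, 5)): [A, C, F, D, E, B]
After 10 (swap(5, 2)): [A, C, B, D, E, F]
After 11 (swap(1, 2)): [A, B, C, D, E, F]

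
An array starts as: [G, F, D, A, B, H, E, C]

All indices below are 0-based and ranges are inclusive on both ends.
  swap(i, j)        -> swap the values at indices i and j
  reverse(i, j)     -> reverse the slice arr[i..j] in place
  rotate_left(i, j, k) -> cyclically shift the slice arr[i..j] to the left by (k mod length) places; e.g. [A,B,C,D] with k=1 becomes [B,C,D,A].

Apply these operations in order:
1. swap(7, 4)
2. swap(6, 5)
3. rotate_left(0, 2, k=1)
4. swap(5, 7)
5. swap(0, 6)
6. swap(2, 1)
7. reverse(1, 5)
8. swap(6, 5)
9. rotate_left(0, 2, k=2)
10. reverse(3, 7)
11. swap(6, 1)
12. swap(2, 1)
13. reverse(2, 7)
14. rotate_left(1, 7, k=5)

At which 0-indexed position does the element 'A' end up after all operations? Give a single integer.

After 1 (swap(7, 4)): [G, F, D, A, C, H, E, B]
After 2 (swap(6, 5)): [G, F, D, A, C, E, H, B]
After 3 (rotate_left(0, 2, k=1)): [F, D, G, A, C, E, H, B]
After 4 (swap(5, 7)): [F, D, G, A, C, B, H, E]
After 5 (swap(0, 6)): [H, D, G, A, C, B, F, E]
After 6 (swap(2, 1)): [H, G, D, A, C, B, F, E]
After 7 (reverse(1, 5)): [H, B, C, A, D, G, F, E]
After 8 (swap(6, 5)): [H, B, C, A, D, F, G, E]
After 9 (rotate_left(0, 2, k=2)): [C, H, B, A, D, F, G, E]
After 10 (reverse(3, 7)): [C, H, B, E, G, F, D, A]
After 11 (swap(6, 1)): [C, D, B, E, G, F, H, A]
After 12 (swap(2, 1)): [C, B, D, E, G, F, H, A]
After 13 (reverse(2, 7)): [C, B, A, H, F, G, E, D]
After 14 (rotate_left(1, 7, k=5)): [C, E, D, B, A, H, F, G]

Answer: 4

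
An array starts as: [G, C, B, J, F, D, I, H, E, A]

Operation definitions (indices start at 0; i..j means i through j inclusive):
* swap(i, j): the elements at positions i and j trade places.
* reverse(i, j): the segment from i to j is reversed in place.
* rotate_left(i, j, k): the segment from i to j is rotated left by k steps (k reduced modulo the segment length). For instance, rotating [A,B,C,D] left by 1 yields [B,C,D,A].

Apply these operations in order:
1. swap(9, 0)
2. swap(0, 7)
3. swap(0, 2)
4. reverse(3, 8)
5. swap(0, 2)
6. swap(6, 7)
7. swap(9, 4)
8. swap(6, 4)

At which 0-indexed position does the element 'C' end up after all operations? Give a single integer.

Answer: 1

Derivation:
After 1 (swap(9, 0)): [A, C, B, J, F, D, I, H, E, G]
After 2 (swap(0, 7)): [H, C, B, J, F, D, I, A, E, G]
After 3 (swap(0, 2)): [B, C, H, J, F, D, I, A, E, G]
After 4 (reverse(3, 8)): [B, C, H, E, A, I, D, F, J, G]
After 5 (swap(0, 2)): [H, C, B, E, A, I, D, F, J, G]
After 6 (swap(6, 7)): [H, C, B, E, A, I, F, D, J, G]
After 7 (swap(9, 4)): [H, C, B, E, G, I, F, D, J, A]
After 8 (swap(6, 4)): [H, C, B, E, F, I, G, D, J, A]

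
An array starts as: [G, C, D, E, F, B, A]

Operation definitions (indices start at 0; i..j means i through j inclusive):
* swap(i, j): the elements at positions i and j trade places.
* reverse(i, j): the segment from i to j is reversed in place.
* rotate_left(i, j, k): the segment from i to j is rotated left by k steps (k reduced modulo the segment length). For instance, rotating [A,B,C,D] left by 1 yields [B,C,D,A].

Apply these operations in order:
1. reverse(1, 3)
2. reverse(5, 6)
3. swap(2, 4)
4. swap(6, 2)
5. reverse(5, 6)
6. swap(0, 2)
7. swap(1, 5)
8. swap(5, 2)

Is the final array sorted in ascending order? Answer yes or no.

Answer: no

Derivation:
After 1 (reverse(1, 3)): [G, E, D, C, F, B, A]
After 2 (reverse(5, 6)): [G, E, D, C, F, A, B]
After 3 (swap(2, 4)): [G, E, F, C, D, A, B]
After 4 (swap(6, 2)): [G, E, B, C, D, A, F]
After 5 (reverse(5, 6)): [G, E, B, C, D, F, A]
After 6 (swap(0, 2)): [B, E, G, C, D, F, A]
After 7 (swap(1, 5)): [B, F, G, C, D, E, A]
After 8 (swap(5, 2)): [B, F, E, C, D, G, A]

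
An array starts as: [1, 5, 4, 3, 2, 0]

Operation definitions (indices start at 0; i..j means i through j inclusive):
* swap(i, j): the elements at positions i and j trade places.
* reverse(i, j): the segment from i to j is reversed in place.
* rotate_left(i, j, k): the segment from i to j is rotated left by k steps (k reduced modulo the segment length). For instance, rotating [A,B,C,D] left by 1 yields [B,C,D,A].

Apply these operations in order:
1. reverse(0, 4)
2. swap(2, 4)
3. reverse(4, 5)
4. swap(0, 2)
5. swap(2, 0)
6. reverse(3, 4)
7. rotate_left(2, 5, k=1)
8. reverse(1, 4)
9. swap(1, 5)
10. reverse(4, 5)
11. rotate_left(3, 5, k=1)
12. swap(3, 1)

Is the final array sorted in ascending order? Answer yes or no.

After 1 (reverse(0, 4)): [2, 3, 4, 5, 1, 0]
After 2 (swap(2, 4)): [2, 3, 1, 5, 4, 0]
After 3 (reverse(4, 5)): [2, 3, 1, 5, 0, 4]
After 4 (swap(0, 2)): [1, 3, 2, 5, 0, 4]
After 5 (swap(2, 0)): [2, 3, 1, 5, 0, 4]
After 6 (reverse(3, 4)): [2, 3, 1, 0, 5, 4]
After 7 (rotate_left(2, 5, k=1)): [2, 3, 0, 5, 4, 1]
After 8 (reverse(1, 4)): [2, 4, 5, 0, 3, 1]
After 9 (swap(1, 5)): [2, 1, 5, 0, 3, 4]
After 10 (reverse(4, 5)): [2, 1, 5, 0, 4, 3]
After 11 (rotate_left(3, 5, k=1)): [2, 1, 5, 4, 3, 0]
After 12 (swap(3, 1)): [2, 4, 5, 1, 3, 0]

Answer: no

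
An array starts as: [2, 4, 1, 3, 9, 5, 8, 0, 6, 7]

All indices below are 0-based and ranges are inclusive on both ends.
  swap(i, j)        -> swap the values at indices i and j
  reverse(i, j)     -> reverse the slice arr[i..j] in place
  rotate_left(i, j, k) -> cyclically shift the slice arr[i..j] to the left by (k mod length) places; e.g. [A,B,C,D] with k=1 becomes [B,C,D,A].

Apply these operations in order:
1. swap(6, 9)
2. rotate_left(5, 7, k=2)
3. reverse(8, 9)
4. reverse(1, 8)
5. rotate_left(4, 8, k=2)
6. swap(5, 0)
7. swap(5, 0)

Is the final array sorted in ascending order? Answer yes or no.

After 1 (swap(6, 9)): [2, 4, 1, 3, 9, 5, 7, 0, 6, 8]
After 2 (rotate_left(5, 7, k=2)): [2, 4, 1, 3, 9, 0, 5, 7, 6, 8]
After 3 (reverse(8, 9)): [2, 4, 1, 3, 9, 0, 5, 7, 8, 6]
After 4 (reverse(1, 8)): [2, 8, 7, 5, 0, 9, 3, 1, 4, 6]
After 5 (rotate_left(4, 8, k=2)): [2, 8, 7, 5, 3, 1, 4, 0, 9, 6]
After 6 (swap(5, 0)): [1, 8, 7, 5, 3, 2, 4, 0, 9, 6]
After 7 (swap(5, 0)): [2, 8, 7, 5, 3, 1, 4, 0, 9, 6]

Answer: no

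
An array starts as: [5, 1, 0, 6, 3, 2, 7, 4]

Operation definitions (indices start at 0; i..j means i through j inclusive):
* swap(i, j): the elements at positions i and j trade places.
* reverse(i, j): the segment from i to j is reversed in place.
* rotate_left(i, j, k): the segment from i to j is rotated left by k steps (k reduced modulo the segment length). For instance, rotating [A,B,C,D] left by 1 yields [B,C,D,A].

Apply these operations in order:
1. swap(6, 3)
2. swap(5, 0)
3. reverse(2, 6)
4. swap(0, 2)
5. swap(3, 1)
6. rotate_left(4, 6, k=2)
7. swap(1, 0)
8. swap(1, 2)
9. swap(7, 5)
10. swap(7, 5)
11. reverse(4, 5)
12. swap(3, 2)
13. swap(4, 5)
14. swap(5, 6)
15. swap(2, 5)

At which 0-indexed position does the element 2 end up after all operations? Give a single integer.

Answer: 1

Derivation:
After 1 (swap(6, 3)): [5, 1, 0, 7, 3, 2, 6, 4]
After 2 (swap(5, 0)): [2, 1, 0, 7, 3, 5, 6, 4]
After 3 (reverse(2, 6)): [2, 1, 6, 5, 3, 7, 0, 4]
After 4 (swap(0, 2)): [6, 1, 2, 5, 3, 7, 0, 4]
After 5 (swap(3, 1)): [6, 5, 2, 1, 3, 7, 0, 4]
After 6 (rotate_left(4, 6, k=2)): [6, 5, 2, 1, 0, 3, 7, 4]
After 7 (swap(1, 0)): [5, 6, 2, 1, 0, 3, 7, 4]
After 8 (swap(1, 2)): [5, 2, 6, 1, 0, 3, 7, 4]
After 9 (swap(7, 5)): [5, 2, 6, 1, 0, 4, 7, 3]
After 10 (swap(7, 5)): [5, 2, 6, 1, 0, 3, 7, 4]
After 11 (reverse(4, 5)): [5, 2, 6, 1, 3, 0, 7, 4]
After 12 (swap(3, 2)): [5, 2, 1, 6, 3, 0, 7, 4]
After 13 (swap(4, 5)): [5, 2, 1, 6, 0, 3, 7, 4]
After 14 (swap(5, 6)): [5, 2, 1, 6, 0, 7, 3, 4]
After 15 (swap(2, 5)): [5, 2, 7, 6, 0, 1, 3, 4]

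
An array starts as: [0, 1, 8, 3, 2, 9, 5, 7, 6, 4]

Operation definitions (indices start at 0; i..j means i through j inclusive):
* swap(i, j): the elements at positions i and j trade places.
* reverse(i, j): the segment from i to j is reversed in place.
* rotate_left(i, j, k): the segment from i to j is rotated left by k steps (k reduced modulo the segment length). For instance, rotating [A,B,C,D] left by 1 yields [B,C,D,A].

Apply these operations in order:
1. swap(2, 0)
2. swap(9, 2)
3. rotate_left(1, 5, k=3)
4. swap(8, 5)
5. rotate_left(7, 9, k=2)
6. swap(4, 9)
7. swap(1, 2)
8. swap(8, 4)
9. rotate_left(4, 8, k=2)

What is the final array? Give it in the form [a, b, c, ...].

Answer: [8, 9, 2, 1, 5, 0, 3, 7, 6, 4]

Derivation:
After 1 (swap(2, 0)): [8, 1, 0, 3, 2, 9, 5, 7, 6, 4]
After 2 (swap(9, 2)): [8, 1, 4, 3, 2, 9, 5, 7, 6, 0]
After 3 (rotate_left(1, 5, k=3)): [8, 2, 9, 1, 4, 3, 5, 7, 6, 0]
After 4 (swap(8, 5)): [8, 2, 9, 1, 4, 6, 5, 7, 3, 0]
After 5 (rotate_left(7, 9, k=2)): [8, 2, 9, 1, 4, 6, 5, 0, 7, 3]
After 6 (swap(4, 9)): [8, 2, 9, 1, 3, 6, 5, 0, 7, 4]
After 7 (swap(1, 2)): [8, 9, 2, 1, 3, 6, 5, 0, 7, 4]
After 8 (swap(8, 4)): [8, 9, 2, 1, 7, 6, 5, 0, 3, 4]
After 9 (rotate_left(4, 8, k=2)): [8, 9, 2, 1, 5, 0, 3, 7, 6, 4]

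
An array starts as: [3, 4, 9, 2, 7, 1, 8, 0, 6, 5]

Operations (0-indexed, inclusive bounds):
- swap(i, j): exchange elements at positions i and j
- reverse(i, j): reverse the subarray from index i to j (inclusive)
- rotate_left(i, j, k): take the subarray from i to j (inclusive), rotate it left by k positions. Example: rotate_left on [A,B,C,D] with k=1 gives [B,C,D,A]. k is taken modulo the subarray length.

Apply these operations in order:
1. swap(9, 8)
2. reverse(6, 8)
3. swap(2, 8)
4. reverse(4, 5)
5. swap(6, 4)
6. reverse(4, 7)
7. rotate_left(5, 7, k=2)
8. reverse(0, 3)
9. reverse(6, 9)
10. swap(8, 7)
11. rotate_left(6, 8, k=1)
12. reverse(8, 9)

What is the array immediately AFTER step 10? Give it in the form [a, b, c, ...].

Answer: [2, 8, 4, 3, 0, 5, 6, 7, 9, 1]

Derivation:
After 1 (swap(9, 8)): [3, 4, 9, 2, 7, 1, 8, 0, 5, 6]
After 2 (reverse(6, 8)): [3, 4, 9, 2, 7, 1, 5, 0, 8, 6]
After 3 (swap(2, 8)): [3, 4, 8, 2, 7, 1, 5, 0, 9, 6]
After 4 (reverse(4, 5)): [3, 4, 8, 2, 1, 7, 5, 0, 9, 6]
After 5 (swap(6, 4)): [3, 4, 8, 2, 5, 7, 1, 0, 9, 6]
After 6 (reverse(4, 7)): [3, 4, 8, 2, 0, 1, 7, 5, 9, 6]
After 7 (rotate_left(5, 7, k=2)): [3, 4, 8, 2, 0, 5, 1, 7, 9, 6]
After 8 (reverse(0, 3)): [2, 8, 4, 3, 0, 5, 1, 7, 9, 6]
After 9 (reverse(6, 9)): [2, 8, 4, 3, 0, 5, 6, 9, 7, 1]
After 10 (swap(8, 7)): [2, 8, 4, 3, 0, 5, 6, 7, 9, 1]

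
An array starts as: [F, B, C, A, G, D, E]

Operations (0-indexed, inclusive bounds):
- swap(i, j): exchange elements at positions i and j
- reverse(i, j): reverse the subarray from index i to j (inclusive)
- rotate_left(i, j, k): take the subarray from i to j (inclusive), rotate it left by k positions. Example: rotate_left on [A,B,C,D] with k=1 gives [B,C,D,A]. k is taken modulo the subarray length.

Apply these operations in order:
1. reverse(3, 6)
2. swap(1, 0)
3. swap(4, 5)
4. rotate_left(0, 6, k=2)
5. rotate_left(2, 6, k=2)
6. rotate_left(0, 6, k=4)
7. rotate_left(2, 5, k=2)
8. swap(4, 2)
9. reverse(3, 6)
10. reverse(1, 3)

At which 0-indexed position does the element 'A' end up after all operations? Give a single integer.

After 1 (reverse(3, 6)): [F, B, C, E, D, G, A]
After 2 (swap(1, 0)): [B, F, C, E, D, G, A]
After 3 (swap(4, 5)): [B, F, C, E, G, D, A]
After 4 (rotate_left(0, 6, k=2)): [C, E, G, D, A, B, F]
After 5 (rotate_left(2, 6, k=2)): [C, E, A, B, F, G, D]
After 6 (rotate_left(0, 6, k=4)): [F, G, D, C, E, A, B]
After 7 (rotate_left(2, 5, k=2)): [F, G, E, A, D, C, B]
After 8 (swap(4, 2)): [F, G, D, A, E, C, B]
After 9 (reverse(3, 6)): [F, G, D, B, C, E, A]
After 10 (reverse(1, 3)): [F, B, D, G, C, E, A]

Answer: 6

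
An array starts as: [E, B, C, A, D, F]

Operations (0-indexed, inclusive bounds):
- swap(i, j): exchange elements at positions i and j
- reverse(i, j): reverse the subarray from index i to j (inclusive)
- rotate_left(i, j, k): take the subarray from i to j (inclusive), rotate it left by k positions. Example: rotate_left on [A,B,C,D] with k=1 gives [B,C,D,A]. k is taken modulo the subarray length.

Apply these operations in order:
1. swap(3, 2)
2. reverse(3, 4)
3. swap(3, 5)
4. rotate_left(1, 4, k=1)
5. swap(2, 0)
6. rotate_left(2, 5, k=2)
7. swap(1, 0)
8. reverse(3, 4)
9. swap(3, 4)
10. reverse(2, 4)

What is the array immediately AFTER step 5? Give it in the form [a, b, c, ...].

Answer: [F, A, E, C, B, D]

Derivation:
After 1 (swap(3, 2)): [E, B, A, C, D, F]
After 2 (reverse(3, 4)): [E, B, A, D, C, F]
After 3 (swap(3, 5)): [E, B, A, F, C, D]
After 4 (rotate_left(1, 4, k=1)): [E, A, F, C, B, D]
After 5 (swap(2, 0)): [F, A, E, C, B, D]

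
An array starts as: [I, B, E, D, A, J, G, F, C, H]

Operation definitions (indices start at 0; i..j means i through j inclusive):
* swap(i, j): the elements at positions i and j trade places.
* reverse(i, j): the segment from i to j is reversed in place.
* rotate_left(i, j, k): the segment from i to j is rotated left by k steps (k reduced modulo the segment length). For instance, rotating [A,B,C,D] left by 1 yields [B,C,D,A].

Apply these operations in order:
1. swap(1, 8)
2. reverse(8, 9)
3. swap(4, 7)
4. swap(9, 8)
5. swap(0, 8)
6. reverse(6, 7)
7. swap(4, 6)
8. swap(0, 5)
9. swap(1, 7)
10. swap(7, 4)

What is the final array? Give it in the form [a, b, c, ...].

After 1 (swap(1, 8)): [I, C, E, D, A, J, G, F, B, H]
After 2 (reverse(8, 9)): [I, C, E, D, A, J, G, F, H, B]
After 3 (swap(4, 7)): [I, C, E, D, F, J, G, A, H, B]
After 4 (swap(9, 8)): [I, C, E, D, F, J, G, A, B, H]
After 5 (swap(0, 8)): [B, C, E, D, F, J, G, A, I, H]
After 6 (reverse(6, 7)): [B, C, E, D, F, J, A, G, I, H]
After 7 (swap(4, 6)): [B, C, E, D, A, J, F, G, I, H]
After 8 (swap(0, 5)): [J, C, E, D, A, B, F, G, I, H]
After 9 (swap(1, 7)): [J, G, E, D, A, B, F, C, I, H]
After 10 (swap(7, 4)): [J, G, E, D, C, B, F, A, I, H]

Answer: [J, G, E, D, C, B, F, A, I, H]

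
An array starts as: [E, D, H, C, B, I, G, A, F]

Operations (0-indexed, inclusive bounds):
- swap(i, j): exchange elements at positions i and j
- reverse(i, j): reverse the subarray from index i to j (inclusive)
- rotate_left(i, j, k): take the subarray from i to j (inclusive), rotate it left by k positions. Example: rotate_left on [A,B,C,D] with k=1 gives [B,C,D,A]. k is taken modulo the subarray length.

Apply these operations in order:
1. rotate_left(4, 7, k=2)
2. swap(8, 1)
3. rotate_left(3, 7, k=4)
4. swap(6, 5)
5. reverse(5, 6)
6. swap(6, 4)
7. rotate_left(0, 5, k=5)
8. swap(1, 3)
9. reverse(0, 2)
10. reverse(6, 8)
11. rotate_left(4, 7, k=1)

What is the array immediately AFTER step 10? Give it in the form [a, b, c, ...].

After 1 (rotate_left(4, 7, k=2)): [E, D, H, C, G, A, B, I, F]
After 2 (swap(8, 1)): [E, F, H, C, G, A, B, I, D]
After 3 (rotate_left(3, 7, k=4)): [E, F, H, I, C, G, A, B, D]
After 4 (swap(6, 5)): [E, F, H, I, C, A, G, B, D]
After 5 (reverse(5, 6)): [E, F, H, I, C, G, A, B, D]
After 6 (swap(6, 4)): [E, F, H, I, A, G, C, B, D]
After 7 (rotate_left(0, 5, k=5)): [G, E, F, H, I, A, C, B, D]
After 8 (swap(1, 3)): [G, H, F, E, I, A, C, B, D]
After 9 (reverse(0, 2)): [F, H, G, E, I, A, C, B, D]
After 10 (reverse(6, 8)): [F, H, G, E, I, A, D, B, C]

Answer: [F, H, G, E, I, A, D, B, C]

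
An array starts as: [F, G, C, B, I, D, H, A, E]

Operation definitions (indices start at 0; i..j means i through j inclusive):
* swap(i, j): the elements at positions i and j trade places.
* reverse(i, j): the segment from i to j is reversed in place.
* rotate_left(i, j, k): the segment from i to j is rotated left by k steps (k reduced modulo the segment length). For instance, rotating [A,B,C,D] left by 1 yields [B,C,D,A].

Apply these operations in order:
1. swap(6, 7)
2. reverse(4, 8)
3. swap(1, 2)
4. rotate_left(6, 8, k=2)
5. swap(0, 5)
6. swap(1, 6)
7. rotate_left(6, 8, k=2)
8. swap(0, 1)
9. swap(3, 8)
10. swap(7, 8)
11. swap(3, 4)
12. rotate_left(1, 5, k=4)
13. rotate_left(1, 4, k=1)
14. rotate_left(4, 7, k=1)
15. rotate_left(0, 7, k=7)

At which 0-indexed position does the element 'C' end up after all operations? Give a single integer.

Answer: 8

Derivation:
After 1 (swap(6, 7)): [F, G, C, B, I, D, A, H, E]
After 2 (reverse(4, 8)): [F, G, C, B, E, H, A, D, I]
After 3 (swap(1, 2)): [F, C, G, B, E, H, A, D, I]
After 4 (rotate_left(6, 8, k=2)): [F, C, G, B, E, H, I, A, D]
After 5 (swap(0, 5)): [H, C, G, B, E, F, I, A, D]
After 6 (swap(1, 6)): [H, I, G, B, E, F, C, A, D]
After 7 (rotate_left(6, 8, k=2)): [H, I, G, B, E, F, D, C, A]
After 8 (swap(0, 1)): [I, H, G, B, E, F, D, C, A]
After 9 (swap(3, 8)): [I, H, G, A, E, F, D, C, B]
After 10 (swap(7, 8)): [I, H, G, A, E, F, D, B, C]
After 11 (swap(3, 4)): [I, H, G, E, A, F, D, B, C]
After 12 (rotate_left(1, 5, k=4)): [I, F, H, G, E, A, D, B, C]
After 13 (rotate_left(1, 4, k=1)): [I, H, G, E, F, A, D, B, C]
After 14 (rotate_left(4, 7, k=1)): [I, H, G, E, A, D, B, F, C]
After 15 (rotate_left(0, 7, k=7)): [F, I, H, G, E, A, D, B, C]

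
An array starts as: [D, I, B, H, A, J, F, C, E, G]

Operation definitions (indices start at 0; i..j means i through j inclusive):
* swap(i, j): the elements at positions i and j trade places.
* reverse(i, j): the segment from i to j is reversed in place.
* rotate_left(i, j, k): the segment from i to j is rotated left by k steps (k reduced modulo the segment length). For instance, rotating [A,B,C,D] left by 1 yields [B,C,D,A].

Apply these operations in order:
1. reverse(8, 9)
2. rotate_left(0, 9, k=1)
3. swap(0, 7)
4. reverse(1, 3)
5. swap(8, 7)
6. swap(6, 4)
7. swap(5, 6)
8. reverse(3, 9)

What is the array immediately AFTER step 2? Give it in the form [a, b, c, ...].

After 1 (reverse(8, 9)): [D, I, B, H, A, J, F, C, G, E]
After 2 (rotate_left(0, 9, k=1)): [I, B, H, A, J, F, C, G, E, D]

Answer: [I, B, H, A, J, F, C, G, E, D]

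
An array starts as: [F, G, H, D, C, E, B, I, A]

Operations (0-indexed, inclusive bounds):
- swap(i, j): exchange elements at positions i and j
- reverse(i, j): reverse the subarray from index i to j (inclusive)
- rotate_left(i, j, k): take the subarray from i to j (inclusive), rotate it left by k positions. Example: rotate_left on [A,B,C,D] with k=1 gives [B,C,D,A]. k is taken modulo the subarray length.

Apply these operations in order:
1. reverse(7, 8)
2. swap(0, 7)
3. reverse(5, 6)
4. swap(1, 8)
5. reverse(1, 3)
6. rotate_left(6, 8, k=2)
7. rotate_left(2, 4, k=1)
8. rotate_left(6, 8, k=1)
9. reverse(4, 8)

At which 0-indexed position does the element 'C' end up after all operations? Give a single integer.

Answer: 3

Derivation:
After 1 (reverse(7, 8)): [F, G, H, D, C, E, B, A, I]
After 2 (swap(0, 7)): [A, G, H, D, C, E, B, F, I]
After 3 (reverse(5, 6)): [A, G, H, D, C, B, E, F, I]
After 4 (swap(1, 8)): [A, I, H, D, C, B, E, F, G]
After 5 (reverse(1, 3)): [A, D, H, I, C, B, E, F, G]
After 6 (rotate_left(6, 8, k=2)): [A, D, H, I, C, B, G, E, F]
After 7 (rotate_left(2, 4, k=1)): [A, D, I, C, H, B, G, E, F]
After 8 (rotate_left(6, 8, k=1)): [A, D, I, C, H, B, E, F, G]
After 9 (reverse(4, 8)): [A, D, I, C, G, F, E, B, H]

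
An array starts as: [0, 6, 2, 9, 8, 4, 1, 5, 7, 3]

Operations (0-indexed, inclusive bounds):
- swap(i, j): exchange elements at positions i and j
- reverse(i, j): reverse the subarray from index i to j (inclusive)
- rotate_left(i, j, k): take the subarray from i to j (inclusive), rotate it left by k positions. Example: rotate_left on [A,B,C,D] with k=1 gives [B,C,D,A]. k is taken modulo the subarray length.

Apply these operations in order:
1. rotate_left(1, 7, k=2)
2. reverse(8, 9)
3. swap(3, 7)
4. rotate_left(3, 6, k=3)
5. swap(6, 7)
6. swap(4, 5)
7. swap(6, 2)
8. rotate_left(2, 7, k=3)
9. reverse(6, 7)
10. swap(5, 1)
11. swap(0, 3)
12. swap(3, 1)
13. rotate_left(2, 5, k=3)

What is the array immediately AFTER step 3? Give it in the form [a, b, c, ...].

Answer: [0, 9, 8, 2, 1, 5, 6, 4, 3, 7]

Derivation:
After 1 (rotate_left(1, 7, k=2)): [0, 9, 8, 4, 1, 5, 6, 2, 7, 3]
After 2 (reverse(8, 9)): [0, 9, 8, 4, 1, 5, 6, 2, 3, 7]
After 3 (swap(3, 7)): [0, 9, 8, 2, 1, 5, 6, 4, 3, 7]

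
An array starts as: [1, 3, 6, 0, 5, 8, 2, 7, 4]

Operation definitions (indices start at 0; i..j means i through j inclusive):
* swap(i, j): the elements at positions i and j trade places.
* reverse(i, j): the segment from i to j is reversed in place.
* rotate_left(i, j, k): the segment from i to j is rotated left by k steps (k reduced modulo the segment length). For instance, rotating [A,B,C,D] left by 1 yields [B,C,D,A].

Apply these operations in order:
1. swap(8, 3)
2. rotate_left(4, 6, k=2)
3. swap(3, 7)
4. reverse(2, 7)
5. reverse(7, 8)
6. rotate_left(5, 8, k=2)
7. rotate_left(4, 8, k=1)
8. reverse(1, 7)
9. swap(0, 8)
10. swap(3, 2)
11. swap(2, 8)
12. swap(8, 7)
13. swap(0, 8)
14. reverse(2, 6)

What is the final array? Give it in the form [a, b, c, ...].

Answer: [3, 7, 4, 8, 0, 2, 1, 6, 5]

Derivation:
After 1 (swap(8, 3)): [1, 3, 6, 4, 5, 8, 2, 7, 0]
After 2 (rotate_left(4, 6, k=2)): [1, 3, 6, 4, 2, 5, 8, 7, 0]
After 3 (swap(3, 7)): [1, 3, 6, 7, 2, 5, 8, 4, 0]
After 4 (reverse(2, 7)): [1, 3, 4, 8, 5, 2, 7, 6, 0]
After 5 (reverse(7, 8)): [1, 3, 4, 8, 5, 2, 7, 0, 6]
After 6 (rotate_left(5, 8, k=2)): [1, 3, 4, 8, 5, 0, 6, 2, 7]
After 7 (rotate_left(4, 8, k=1)): [1, 3, 4, 8, 0, 6, 2, 7, 5]
After 8 (reverse(1, 7)): [1, 7, 2, 6, 0, 8, 4, 3, 5]
After 9 (swap(0, 8)): [5, 7, 2, 6, 0, 8, 4, 3, 1]
After 10 (swap(3, 2)): [5, 7, 6, 2, 0, 8, 4, 3, 1]
After 11 (swap(2, 8)): [5, 7, 1, 2, 0, 8, 4, 3, 6]
After 12 (swap(8, 7)): [5, 7, 1, 2, 0, 8, 4, 6, 3]
After 13 (swap(0, 8)): [3, 7, 1, 2, 0, 8, 4, 6, 5]
After 14 (reverse(2, 6)): [3, 7, 4, 8, 0, 2, 1, 6, 5]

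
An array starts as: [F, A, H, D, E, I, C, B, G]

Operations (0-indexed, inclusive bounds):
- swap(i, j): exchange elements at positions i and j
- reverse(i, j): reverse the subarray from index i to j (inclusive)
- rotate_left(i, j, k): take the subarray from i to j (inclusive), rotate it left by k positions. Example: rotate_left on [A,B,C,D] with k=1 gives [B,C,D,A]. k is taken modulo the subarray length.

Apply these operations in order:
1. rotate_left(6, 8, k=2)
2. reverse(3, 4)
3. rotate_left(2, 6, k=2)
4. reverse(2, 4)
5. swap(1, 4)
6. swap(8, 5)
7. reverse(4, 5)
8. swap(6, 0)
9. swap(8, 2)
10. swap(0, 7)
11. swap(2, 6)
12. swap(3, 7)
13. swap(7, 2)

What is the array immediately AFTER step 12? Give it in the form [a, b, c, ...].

Answer: [C, D, F, E, B, A, H, I, G]

Derivation:
After 1 (rotate_left(6, 8, k=2)): [F, A, H, D, E, I, G, C, B]
After 2 (reverse(3, 4)): [F, A, H, E, D, I, G, C, B]
After 3 (rotate_left(2, 6, k=2)): [F, A, D, I, G, H, E, C, B]
After 4 (reverse(2, 4)): [F, A, G, I, D, H, E, C, B]
After 5 (swap(1, 4)): [F, D, G, I, A, H, E, C, B]
After 6 (swap(8, 5)): [F, D, G, I, A, B, E, C, H]
After 7 (reverse(4, 5)): [F, D, G, I, B, A, E, C, H]
After 8 (swap(6, 0)): [E, D, G, I, B, A, F, C, H]
After 9 (swap(8, 2)): [E, D, H, I, B, A, F, C, G]
After 10 (swap(0, 7)): [C, D, H, I, B, A, F, E, G]
After 11 (swap(2, 6)): [C, D, F, I, B, A, H, E, G]
After 12 (swap(3, 7)): [C, D, F, E, B, A, H, I, G]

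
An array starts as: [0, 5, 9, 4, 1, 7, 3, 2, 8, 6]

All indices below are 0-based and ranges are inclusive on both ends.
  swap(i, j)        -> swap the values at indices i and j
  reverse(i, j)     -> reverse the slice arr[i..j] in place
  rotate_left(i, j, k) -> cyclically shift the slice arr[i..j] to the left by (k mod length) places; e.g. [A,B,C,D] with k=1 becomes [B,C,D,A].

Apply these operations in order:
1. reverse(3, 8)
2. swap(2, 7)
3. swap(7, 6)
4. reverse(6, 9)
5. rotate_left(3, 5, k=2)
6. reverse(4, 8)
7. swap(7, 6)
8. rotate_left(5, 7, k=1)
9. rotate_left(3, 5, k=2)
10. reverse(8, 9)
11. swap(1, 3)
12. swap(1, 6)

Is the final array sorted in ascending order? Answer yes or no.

Answer: no

Derivation:
After 1 (reverse(3, 8)): [0, 5, 9, 8, 2, 3, 7, 1, 4, 6]
After 2 (swap(2, 7)): [0, 5, 1, 8, 2, 3, 7, 9, 4, 6]
After 3 (swap(7, 6)): [0, 5, 1, 8, 2, 3, 9, 7, 4, 6]
After 4 (reverse(6, 9)): [0, 5, 1, 8, 2, 3, 6, 4, 7, 9]
After 5 (rotate_left(3, 5, k=2)): [0, 5, 1, 3, 8, 2, 6, 4, 7, 9]
After 6 (reverse(4, 8)): [0, 5, 1, 3, 7, 4, 6, 2, 8, 9]
After 7 (swap(7, 6)): [0, 5, 1, 3, 7, 4, 2, 6, 8, 9]
After 8 (rotate_left(5, 7, k=1)): [0, 5, 1, 3, 7, 2, 6, 4, 8, 9]
After 9 (rotate_left(3, 5, k=2)): [0, 5, 1, 2, 3, 7, 6, 4, 8, 9]
After 10 (reverse(8, 9)): [0, 5, 1, 2, 3, 7, 6, 4, 9, 8]
After 11 (swap(1, 3)): [0, 2, 1, 5, 3, 7, 6, 4, 9, 8]
After 12 (swap(1, 6)): [0, 6, 1, 5, 3, 7, 2, 4, 9, 8]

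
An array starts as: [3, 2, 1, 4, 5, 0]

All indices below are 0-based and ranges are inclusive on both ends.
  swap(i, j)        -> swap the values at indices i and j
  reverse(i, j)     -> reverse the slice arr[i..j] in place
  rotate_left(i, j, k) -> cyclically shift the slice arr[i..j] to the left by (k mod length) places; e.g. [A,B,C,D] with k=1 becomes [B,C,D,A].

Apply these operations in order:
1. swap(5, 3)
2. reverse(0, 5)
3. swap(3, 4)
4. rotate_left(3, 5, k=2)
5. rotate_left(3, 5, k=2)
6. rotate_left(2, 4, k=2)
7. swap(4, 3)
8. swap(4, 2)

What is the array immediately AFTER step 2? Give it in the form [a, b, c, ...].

Answer: [4, 5, 0, 1, 2, 3]

Derivation:
After 1 (swap(5, 3)): [3, 2, 1, 0, 5, 4]
After 2 (reverse(0, 5)): [4, 5, 0, 1, 2, 3]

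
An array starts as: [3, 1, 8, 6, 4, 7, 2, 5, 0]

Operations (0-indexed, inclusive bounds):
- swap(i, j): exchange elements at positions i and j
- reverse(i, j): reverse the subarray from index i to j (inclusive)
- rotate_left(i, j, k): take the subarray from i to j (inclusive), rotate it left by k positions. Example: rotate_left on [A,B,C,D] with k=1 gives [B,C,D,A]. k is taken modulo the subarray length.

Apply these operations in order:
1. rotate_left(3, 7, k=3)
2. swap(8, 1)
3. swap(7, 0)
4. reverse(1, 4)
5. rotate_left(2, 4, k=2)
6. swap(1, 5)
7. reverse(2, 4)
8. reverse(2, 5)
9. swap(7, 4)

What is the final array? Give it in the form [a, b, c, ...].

Answer: [7, 6, 5, 0, 3, 8, 4, 2, 1]

Derivation:
After 1 (rotate_left(3, 7, k=3)): [3, 1, 8, 2, 5, 6, 4, 7, 0]
After 2 (swap(8, 1)): [3, 0, 8, 2, 5, 6, 4, 7, 1]
After 3 (swap(7, 0)): [7, 0, 8, 2, 5, 6, 4, 3, 1]
After 4 (reverse(1, 4)): [7, 5, 2, 8, 0, 6, 4, 3, 1]
After 5 (rotate_left(2, 4, k=2)): [7, 5, 0, 2, 8, 6, 4, 3, 1]
After 6 (swap(1, 5)): [7, 6, 0, 2, 8, 5, 4, 3, 1]
After 7 (reverse(2, 4)): [7, 6, 8, 2, 0, 5, 4, 3, 1]
After 8 (reverse(2, 5)): [7, 6, 5, 0, 2, 8, 4, 3, 1]
After 9 (swap(7, 4)): [7, 6, 5, 0, 3, 8, 4, 2, 1]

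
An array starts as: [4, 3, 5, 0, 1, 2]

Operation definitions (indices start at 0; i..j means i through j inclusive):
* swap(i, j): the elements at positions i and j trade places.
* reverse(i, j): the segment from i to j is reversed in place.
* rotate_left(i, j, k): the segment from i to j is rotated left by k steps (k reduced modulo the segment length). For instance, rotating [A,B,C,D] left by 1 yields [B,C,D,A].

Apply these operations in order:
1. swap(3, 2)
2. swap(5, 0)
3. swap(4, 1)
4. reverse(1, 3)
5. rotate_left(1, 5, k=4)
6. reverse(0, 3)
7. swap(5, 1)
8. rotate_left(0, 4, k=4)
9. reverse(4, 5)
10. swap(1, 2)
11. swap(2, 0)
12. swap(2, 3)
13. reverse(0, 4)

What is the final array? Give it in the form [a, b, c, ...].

Answer: [5, 1, 4, 3, 0, 2]

Derivation:
After 1 (swap(3, 2)): [4, 3, 0, 5, 1, 2]
After 2 (swap(5, 0)): [2, 3, 0, 5, 1, 4]
After 3 (swap(4, 1)): [2, 1, 0, 5, 3, 4]
After 4 (reverse(1, 3)): [2, 5, 0, 1, 3, 4]
After 5 (rotate_left(1, 5, k=4)): [2, 4, 5, 0, 1, 3]
After 6 (reverse(0, 3)): [0, 5, 4, 2, 1, 3]
After 7 (swap(5, 1)): [0, 3, 4, 2, 1, 5]
After 8 (rotate_left(0, 4, k=4)): [1, 0, 3, 4, 2, 5]
After 9 (reverse(4, 5)): [1, 0, 3, 4, 5, 2]
After 10 (swap(1, 2)): [1, 3, 0, 4, 5, 2]
After 11 (swap(2, 0)): [0, 3, 1, 4, 5, 2]
After 12 (swap(2, 3)): [0, 3, 4, 1, 5, 2]
After 13 (reverse(0, 4)): [5, 1, 4, 3, 0, 2]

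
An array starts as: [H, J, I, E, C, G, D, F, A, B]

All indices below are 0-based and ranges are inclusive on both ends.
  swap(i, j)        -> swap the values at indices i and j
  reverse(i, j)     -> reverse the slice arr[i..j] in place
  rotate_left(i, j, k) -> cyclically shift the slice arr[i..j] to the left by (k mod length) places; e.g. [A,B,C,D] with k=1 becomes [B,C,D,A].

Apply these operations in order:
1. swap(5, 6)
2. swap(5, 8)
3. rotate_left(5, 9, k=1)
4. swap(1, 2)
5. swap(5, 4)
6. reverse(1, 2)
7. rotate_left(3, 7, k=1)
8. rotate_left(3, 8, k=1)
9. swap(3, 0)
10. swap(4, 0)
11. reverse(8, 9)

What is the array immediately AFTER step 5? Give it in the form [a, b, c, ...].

After 1 (swap(5, 6)): [H, J, I, E, C, D, G, F, A, B]
After 2 (swap(5, 8)): [H, J, I, E, C, A, G, F, D, B]
After 3 (rotate_left(5, 9, k=1)): [H, J, I, E, C, G, F, D, B, A]
After 4 (swap(1, 2)): [H, I, J, E, C, G, F, D, B, A]
After 5 (swap(5, 4)): [H, I, J, E, G, C, F, D, B, A]

Answer: [H, I, J, E, G, C, F, D, B, A]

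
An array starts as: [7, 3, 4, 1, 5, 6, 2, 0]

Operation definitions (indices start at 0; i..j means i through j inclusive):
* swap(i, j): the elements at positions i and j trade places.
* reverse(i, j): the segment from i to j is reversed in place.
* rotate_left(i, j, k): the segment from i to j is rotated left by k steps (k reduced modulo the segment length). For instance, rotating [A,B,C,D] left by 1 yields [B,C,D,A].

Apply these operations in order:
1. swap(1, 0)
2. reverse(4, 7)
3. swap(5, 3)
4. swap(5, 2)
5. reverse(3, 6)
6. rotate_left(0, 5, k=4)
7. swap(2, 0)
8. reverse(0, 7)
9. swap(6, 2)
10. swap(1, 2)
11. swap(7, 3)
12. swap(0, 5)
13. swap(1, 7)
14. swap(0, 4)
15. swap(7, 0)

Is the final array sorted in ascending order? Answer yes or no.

After 1 (swap(1, 0)): [3, 7, 4, 1, 5, 6, 2, 0]
After 2 (reverse(4, 7)): [3, 7, 4, 1, 0, 2, 6, 5]
After 3 (swap(5, 3)): [3, 7, 4, 2, 0, 1, 6, 5]
After 4 (swap(5, 2)): [3, 7, 1, 2, 0, 4, 6, 5]
After 5 (reverse(3, 6)): [3, 7, 1, 6, 4, 0, 2, 5]
After 6 (rotate_left(0, 5, k=4)): [4, 0, 3, 7, 1, 6, 2, 5]
After 7 (swap(2, 0)): [3, 0, 4, 7, 1, 6, 2, 5]
After 8 (reverse(0, 7)): [5, 2, 6, 1, 7, 4, 0, 3]
After 9 (swap(6, 2)): [5, 2, 0, 1, 7, 4, 6, 3]
After 10 (swap(1, 2)): [5, 0, 2, 1, 7, 4, 6, 3]
After 11 (swap(7, 3)): [5, 0, 2, 3, 7, 4, 6, 1]
After 12 (swap(0, 5)): [4, 0, 2, 3, 7, 5, 6, 1]
After 13 (swap(1, 7)): [4, 1, 2, 3, 7, 5, 6, 0]
After 14 (swap(0, 4)): [7, 1, 2, 3, 4, 5, 6, 0]
After 15 (swap(7, 0)): [0, 1, 2, 3, 4, 5, 6, 7]

Answer: yes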